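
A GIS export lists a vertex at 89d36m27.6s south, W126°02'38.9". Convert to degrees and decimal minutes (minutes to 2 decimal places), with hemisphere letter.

89° 36.46′ S, 126° 2.65′ W

φ: seconds/60 = 0.46000; minutes = 36 + 0.46000 = 36.4600
Longitude: seconds/60 = 0.64833; minutes = 2 + 0.64833 = 2.6483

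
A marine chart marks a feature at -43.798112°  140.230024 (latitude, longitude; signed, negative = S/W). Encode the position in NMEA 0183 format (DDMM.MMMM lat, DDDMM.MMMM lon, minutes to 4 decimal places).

4347.8867,S / 14013.8014,E

Latitude is negative → S; |value| = 43.798112
Lat: 43° + 0.798112 × 60 = 43° 47.886720′
Longitude: minutes = (140.230024 − 140) × 60 = 13.801440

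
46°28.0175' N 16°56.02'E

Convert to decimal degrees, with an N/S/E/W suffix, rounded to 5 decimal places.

46.46696° N, 16.93367° E

φ: 46 + 28.0175/60 = 46.466958
λ: 56.02′ = 0.933667°; total 16.933667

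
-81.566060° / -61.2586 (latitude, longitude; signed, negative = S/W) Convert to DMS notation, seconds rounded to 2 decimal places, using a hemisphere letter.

Latitude is negative → S; |value| = 81.566060
Lat: 0.566060° → 33.96360′; 0.96360 × 60 = 57.8160″
Longitude is negative → W; |value| = 61.258600
Longitude: 0.258600 × 60 = 15.51600′ → 15′, remainder × 60 = 30.9600″

81°33′57.82″ S, 61°15′30.96″ W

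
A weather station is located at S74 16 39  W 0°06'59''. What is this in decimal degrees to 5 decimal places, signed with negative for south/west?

φ: 74° + 16/60 + 39/3600 = 74 + 0.266667 + 0.010833 = 74.277500
S ⇒ negate
Lon: 0° + 6/60 + 59/3600 = 0 + 0.100000 + 0.016389 = 0.116389
W → negative

-74.27750, -0.11639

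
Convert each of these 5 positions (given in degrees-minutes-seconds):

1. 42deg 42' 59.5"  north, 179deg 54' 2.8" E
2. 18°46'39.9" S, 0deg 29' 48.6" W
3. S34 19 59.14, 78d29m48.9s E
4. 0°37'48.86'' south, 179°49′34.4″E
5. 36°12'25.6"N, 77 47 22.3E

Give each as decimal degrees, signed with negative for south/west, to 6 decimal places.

1. 42.716528, 179.900778
2. -18.777750, -0.496833
3. -34.333094, 78.496917
4. -0.630239, 179.826222
5. 36.207111, 77.789528

Point 1:
  Lat: 42 + 42/60 + 59.5/3600 = 42.7165278
  N ⇒ keep positive
  λ: 179 + 54/60 + 2.8/3600 = 179.9007778
  E → positive
Point 2:
  Lat: 18° + 46/60 + 39.9/3600 = 18 + 0.766667 + 0.011083 = 18.7777500
  S ⇒ negate
  Longitude: 29′ + 48.6″ = 29.81000′; 0 + 29.81000/60 = 0.4968333
  W ⇒ negate
Point 3:
  Lat: 19′ + 59.14″ = 19.98567′; 34 + 19.98567/60 = 34.3330944
  S ⇒ negate
  λ: 78 + 29/60 + 48.9/3600 = 78.4969167
  E → positive
Point 4:
  φ: 0° + 37/60 + 48.86/3600 = 0 + 0.616667 + 0.013572 = 0.6302389
  hemisphere S, so the sign is −
  Lon: 49′ + 34.4″ = 49.57333′; 179 + 49.57333/60 = 179.8262222
  E ⇒ keep positive
Point 5:
  Lat: 36° + 12/60 + 25.6/3600 = 36 + 0.200000 + 0.007111 = 36.2071111
  N → positive
  Longitude: 77° + 47/60 + 22.3/3600 = 77 + 0.783333 + 0.006194 = 77.7895278
  E → positive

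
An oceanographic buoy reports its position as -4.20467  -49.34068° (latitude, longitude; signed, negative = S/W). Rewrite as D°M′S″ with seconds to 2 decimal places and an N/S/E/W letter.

4°12′16.81″ S, 49°20′26.45″ W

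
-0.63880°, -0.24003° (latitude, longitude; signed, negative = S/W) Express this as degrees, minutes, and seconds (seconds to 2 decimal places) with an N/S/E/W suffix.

0°38′19.68″ S, 0°14′24.11″ W

Latitude is negative → S; |value| = 0.638800
Latitude: whole degrees 0; 38.32800′ → 38′ and 19.6800″
Longitude is negative → W; |value| = 0.240030
Longitude: 0.240030° → 14.40180′; 0.40180 × 60 = 24.1080″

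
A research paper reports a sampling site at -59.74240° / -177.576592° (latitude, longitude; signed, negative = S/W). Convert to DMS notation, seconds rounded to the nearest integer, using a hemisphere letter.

59°44′33″ S, 177°34′36″ W

Latitude is negative → S; |value| = 59.742400
Latitude: whole degrees 59; 44.54400′ → 44′ and 32.64″
Longitude is negative → W; |value| = 177.576592
Longitude: whole degrees 177; 34.59552′ → 34′ and 35.73″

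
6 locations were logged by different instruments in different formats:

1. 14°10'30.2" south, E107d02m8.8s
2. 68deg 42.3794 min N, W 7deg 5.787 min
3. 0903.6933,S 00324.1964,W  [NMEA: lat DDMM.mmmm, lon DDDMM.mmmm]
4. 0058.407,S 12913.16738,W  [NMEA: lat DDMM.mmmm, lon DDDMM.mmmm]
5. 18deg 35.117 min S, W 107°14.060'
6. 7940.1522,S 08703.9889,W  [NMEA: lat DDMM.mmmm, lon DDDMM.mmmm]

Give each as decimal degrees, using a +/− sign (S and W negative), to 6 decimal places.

1. -14.175056, 107.035778
2. 68.706323, -7.096450
3. -9.061555, -3.403273
4. -0.973450, -129.219456
5. -18.585283, -107.234333
6. -79.669203, -87.066482

Point 1:
  Lat: 10′ + 30.2″ = 10.50333′; 14 + 10.50333/60 = 14.1750556
  S → negative
  Longitude: 2′ + 8.8″ = 2.14667′; 107 + 2.14667/60 = 107.0357778
  E ⇒ keep positive
Point 2:
  Latitude: 42.3794′ = 0.706323°; total 68.7063233
  N → positive
  λ: 7 + 5.787/60 = 7.0964500
  W ⇒ negate
Point 3:
  Latitude: split at 2 digits → 09° and 3.6933′; 9 + 3.6933/60 = 9.0615550
  hemisphere S, so the sign is −
  Lon: degrees = first 3 digits = 3, minutes = 24.1964; 3 + 24.1964/60 = 3.4032733
  hemisphere W, so the sign is −
Point 4:
  Latitude: split at 2 digits → 00° and 58.407′; 0 + 58.407/60 = 0.9734500
  S → negative
  Lon: split at 3 digits → 129° and 13.16738′; 129 + 13.16738/60 = 129.2194563
  W → negative
Point 5:
  φ: 35.117′ = 0.585283°; total 18.5852833
  S ⇒ negate
  Lon: 14.06′ = 0.234333°; total 107.2343333
  W ⇒ negate
Point 6:
  φ: split at 2 digits → 79° and 40.1522′; 79 + 40.1522/60 = 79.6692033
  hemisphere S, so the sign is −
  Lon: split at 3 digits → 087° and 3.9889′; 87 + 3.9889/60 = 87.0664817
  W ⇒ negate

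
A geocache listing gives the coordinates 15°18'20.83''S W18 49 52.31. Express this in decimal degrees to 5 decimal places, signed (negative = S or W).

-15.30579, -18.83120

Lat: 15° + 18/60 + 20.83/3600 = 15 + 0.300000 + 0.005786 = 15.305786
S ⇒ negate
Lon: 49′ + 52.31″ = 49.87183′; 18 + 49.87183/60 = 18.831197
W ⇒ negate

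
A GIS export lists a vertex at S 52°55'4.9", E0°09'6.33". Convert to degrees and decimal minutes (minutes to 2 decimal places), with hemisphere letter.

52° 55.08′ S, 0° 9.11′ E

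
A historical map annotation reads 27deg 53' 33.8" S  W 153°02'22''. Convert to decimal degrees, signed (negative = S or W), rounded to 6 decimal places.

-27.892722, -153.039444

φ: 27° + 53/60 + 33.8/3600 = 27 + 0.883333 + 0.009389 = 27.8927222
hemisphere S, so the sign is −
Longitude: 153° + 2/60 + 22/3600 = 153 + 0.033333 + 0.006111 = 153.0394444
W → negative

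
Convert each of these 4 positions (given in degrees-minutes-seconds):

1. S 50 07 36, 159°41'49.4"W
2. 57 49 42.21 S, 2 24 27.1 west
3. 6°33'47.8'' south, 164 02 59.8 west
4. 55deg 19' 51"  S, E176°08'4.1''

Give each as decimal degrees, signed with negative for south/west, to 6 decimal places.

Point 1:
  Latitude: 50 + 7/60 + 36/3600 = 50.1266667
  S ⇒ negate
  Longitude: 159° + 41/60 + 49.4/3600 = 159 + 0.683333 + 0.013722 = 159.6970556
  W ⇒ negate
Point 2:
  Latitude: 57° + 49/60 + 42.21/3600 = 57 + 0.816667 + 0.011725 = 57.8283917
  S ⇒ negate
  Lon: 2° + 24/60 + 27.1/3600 = 2 + 0.400000 + 0.007528 = 2.4075278
  hemisphere W, so the sign is −
Point 3:
  Latitude: 6 + 33/60 + 47.8/3600 = 6.5632778
  S → negative
  Lon: 2′ + 59.8″ = 2.99667′; 164 + 2.99667/60 = 164.0499444
  W → negative
Point 4:
  φ: 19′ + 51″ = 19.85000′; 55 + 19.85000/60 = 55.3308333
  S ⇒ negate
  λ: 176 + 8/60 + 4.1/3600 = 176.1344722
  E → positive

1. -50.126667, -159.697056
2. -57.828392, -2.407528
3. -6.563278, -164.049944
4. -55.330833, 176.134472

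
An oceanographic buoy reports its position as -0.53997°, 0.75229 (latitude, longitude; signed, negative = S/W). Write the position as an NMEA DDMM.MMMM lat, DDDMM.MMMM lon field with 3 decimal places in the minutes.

0032.398,S / 00045.137,E

Latitude is negative → S; |value| = 0.539970
Lat: minutes = (0.539970 − 0) × 60 = 32.39820
Longitude: minutes = (0.752290 − 0) × 60 = 45.13740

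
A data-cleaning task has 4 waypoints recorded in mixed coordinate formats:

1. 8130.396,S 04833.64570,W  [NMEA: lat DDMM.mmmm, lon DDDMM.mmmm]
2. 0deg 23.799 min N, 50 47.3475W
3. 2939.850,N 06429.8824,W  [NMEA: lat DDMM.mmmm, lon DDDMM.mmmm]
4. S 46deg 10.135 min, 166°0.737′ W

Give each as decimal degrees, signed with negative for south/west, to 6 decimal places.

1. -81.506600, -48.560762
2. 0.396650, -50.789125
3. 29.664167, -64.498040
4. -46.168917, -166.012283

Point 1:
  Lat: split at 2 digits → 81° and 30.396′; 81 + 30.396/60 = 81.5066000
  S → negative
  Lon: degrees = first 3 digits = 48, minutes = 33.6457; 48 + 33.6457/60 = 48.5607617
  W → negative
Point 2:
  Lat: 0 + 23.799/60 = 0.3966500
  N ⇒ keep positive
  Lon: 47.3475′ = 0.789125°; total 50.7891250
  W → negative
Point 3:
  Latitude: split at 2 digits → 29° and 39.85′; 29 + 39.85/60 = 29.6641667
  N ⇒ keep positive
  Lon: split at 3 digits → 064° and 29.8824′; 64 + 29.8824/60 = 64.4980400
  W ⇒ negate
Point 4:
  Latitude: 46 + 10.135/60 = 46.1689167
  S ⇒ negate
  Lon: 166 + 0.737/60 = 166.0122833
  W → negative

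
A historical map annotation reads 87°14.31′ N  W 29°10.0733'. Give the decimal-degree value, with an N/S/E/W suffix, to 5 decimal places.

87.23850° N, 29.16789° W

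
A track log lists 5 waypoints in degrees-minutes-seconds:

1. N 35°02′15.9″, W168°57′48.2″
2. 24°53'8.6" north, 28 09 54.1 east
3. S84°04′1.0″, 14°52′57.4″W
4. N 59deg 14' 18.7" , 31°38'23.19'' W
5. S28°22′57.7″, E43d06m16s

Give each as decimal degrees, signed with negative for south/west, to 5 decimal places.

Point 1:
  Latitude: 35° + 2/60 + 15.9/3600 = 35 + 0.033333 + 0.004417 = 35.037750
  N → positive
  Longitude: 57′ + 48.2″ = 57.80333′; 168 + 57.80333/60 = 168.963389
  W → negative
Point 2:
  φ: 53′ + 8.6″ = 53.14333′; 24 + 53.14333/60 = 24.885722
  N ⇒ keep positive
  Lon: 9′ + 54.1″ = 9.90167′; 28 + 9.90167/60 = 28.165028
  E → positive
Point 3:
  φ: 84 + 4/60 + 1/3600 = 84.066944
  hemisphere S, so the sign is −
  Lon: 14 + 52/60 + 57.4/3600 = 14.882611
  W → negative
Point 4:
  Lat: 59 + 14/60 + 18.7/3600 = 59.238528
  N ⇒ keep positive
  Lon: 31° + 38/60 + 23.19/3600 = 31 + 0.633333 + 0.006442 = 31.639775
  W → negative
Point 5:
  φ: 28 + 22/60 + 57.7/3600 = 28.382694
  S ⇒ negate
  Lon: 43° + 6/60 + 16/3600 = 43 + 0.100000 + 0.004444 = 43.104444
  E ⇒ keep positive

1. 35.03775, -168.96339
2. 24.88572, 28.16503
3. -84.06694, -14.88261
4. 59.23853, -31.63978
5. -28.38269, 43.10444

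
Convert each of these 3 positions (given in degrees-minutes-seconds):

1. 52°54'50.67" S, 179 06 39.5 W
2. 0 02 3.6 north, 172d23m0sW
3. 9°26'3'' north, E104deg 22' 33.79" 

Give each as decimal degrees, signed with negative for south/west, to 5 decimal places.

1. -52.91408, -179.11097
2. 0.03433, -172.38333
3. 9.43417, 104.37605

Point 1:
  Latitude: 52 + 54/60 + 50.67/3600 = 52.914075
  S ⇒ negate
  λ: 179 + 6/60 + 39.5/3600 = 179.110972
  hemisphere W, so the sign is −
Point 2:
  φ: 0 + 2/60 + 3.6/3600 = 0.034333
  N ⇒ keep positive
  Lon: 172° + 23/60 + 0/3600 = 172 + 0.383333 + 0.000000 = 172.383333
  hemisphere W, so the sign is −
Point 3:
  Lat: 9° + 26/60 + 3/3600 = 9 + 0.433333 + 0.000833 = 9.434167
  N ⇒ keep positive
  Longitude: 22′ + 33.79″ = 22.56317′; 104 + 22.56317/60 = 104.376053
  E → positive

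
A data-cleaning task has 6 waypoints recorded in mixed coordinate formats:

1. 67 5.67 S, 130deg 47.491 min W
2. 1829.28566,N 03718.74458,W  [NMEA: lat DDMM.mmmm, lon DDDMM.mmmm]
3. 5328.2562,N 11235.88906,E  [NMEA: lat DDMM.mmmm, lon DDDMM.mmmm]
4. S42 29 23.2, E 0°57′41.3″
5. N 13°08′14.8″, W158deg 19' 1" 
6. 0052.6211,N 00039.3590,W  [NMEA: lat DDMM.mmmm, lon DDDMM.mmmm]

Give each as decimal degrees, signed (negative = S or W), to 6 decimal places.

Point 1:
  Latitude: 67 + 5.67/60 = 67.0945000
  hemisphere S, so the sign is −
  Longitude: 130 + 47.491/60 = 130.7915167
  hemisphere W, so the sign is −
Point 2:
  Latitude: degrees = first 2 digits = 18, minutes = 29.28566; 18 + 29.28566/60 = 18.4880943
  N → positive
  Lon: degrees = first 3 digits = 37, minutes = 18.74458; 37 + 18.74458/60 = 37.3124097
  W → negative
Point 3:
  Lat: degrees = first 2 digits = 53, minutes = 28.2562; 53 + 28.2562/60 = 53.4709367
  N → positive
  Longitude: split at 3 digits → 112° and 35.88906′; 112 + 35.88906/60 = 112.5981510
  E ⇒ keep positive
Point 4:
  Latitude: 29′ + 23.2″ = 29.38667′; 42 + 29.38667/60 = 42.4897778
  S ⇒ negate
  Lon: 0° + 57/60 + 41.3/3600 = 0 + 0.950000 + 0.011472 = 0.9614722
  E → positive
Point 5:
  Lat: 13° + 8/60 + 14.8/3600 = 13 + 0.133333 + 0.004111 = 13.1374444
  N → positive
  Longitude: 19′ + 1″ = 19.01667′; 158 + 19.01667/60 = 158.3169444
  W ⇒ negate
Point 6:
  φ: split at 2 digits → 00° and 52.6211′; 0 + 52.6211/60 = 0.8770183
  N ⇒ keep positive
  Longitude: degrees = first 3 digits = 0, minutes = 39.359; 0 + 39.359/60 = 0.6559833
  W ⇒ negate

1. -67.094500, -130.791517
2. 18.488094, -37.312410
3. 53.470937, 112.598151
4. -42.489778, 0.961472
5. 13.137444, -158.316944
6. 0.877018, -0.655983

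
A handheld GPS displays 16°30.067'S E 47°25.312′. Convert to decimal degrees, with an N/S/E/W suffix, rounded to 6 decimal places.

Lat: 16 + 30.067/60 = 16.5011167
λ: 25.312′ = 0.421867°; total 47.4218667

16.501117° S, 47.421867° E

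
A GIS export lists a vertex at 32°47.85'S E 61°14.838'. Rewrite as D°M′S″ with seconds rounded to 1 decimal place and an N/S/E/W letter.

32°47′51.0″ S, 61°14′50.3″ E

φ: 47.85000′ → 47′ and 0.85000 × 60 = 51.000″
Longitude: 14.83800′ → 14′ and 0.83800 × 60 = 50.280″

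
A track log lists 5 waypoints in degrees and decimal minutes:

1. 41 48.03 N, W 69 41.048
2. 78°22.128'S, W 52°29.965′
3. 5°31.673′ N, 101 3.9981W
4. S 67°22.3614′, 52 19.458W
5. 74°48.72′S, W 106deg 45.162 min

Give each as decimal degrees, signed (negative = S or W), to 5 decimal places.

1. 41.80050, -69.68413
2. -78.36880, -52.49942
3. 5.52788, -101.06664
4. -67.37269, -52.32430
5. -74.81200, -106.75270

Point 1:
  φ: 48.03′ = 0.800500°; total 41.800500
  N → positive
  Longitude: 41.048′ = 0.684133°; total 69.684133
  W → negative
Point 2:
  Latitude: 22.128′ = 0.368800°; total 78.368800
  S ⇒ negate
  Lon: 52 + 29.965/60 = 52.499417
  W ⇒ negate
Point 3:
  Lat: 31.673′ = 0.527883°; total 5.527883
  N ⇒ keep positive
  λ: 101 + 3.9981/60 = 101.066635
  hemisphere W, so the sign is −
Point 4:
  Latitude: 22.3614′ = 0.372690°; total 67.372690
  S → negative
  Lon: 19.458′ = 0.324300°; total 52.324300
  W ⇒ negate
Point 5:
  Lat: 74 + 48.72/60 = 74.812000
  S ⇒ negate
  Lon: 45.162′ = 0.752700°; total 106.752700
  W → negative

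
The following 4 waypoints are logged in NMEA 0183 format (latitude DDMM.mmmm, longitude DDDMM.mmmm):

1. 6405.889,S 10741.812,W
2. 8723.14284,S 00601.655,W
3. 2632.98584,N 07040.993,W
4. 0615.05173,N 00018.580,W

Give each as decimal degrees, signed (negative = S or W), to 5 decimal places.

1. -64.09815, -107.69687
2. -87.38571, -6.02758
3. 26.54976, -70.68322
4. 6.25086, -0.30967

Point 1:
  Latitude: split at 2 digits → 64° and 5.889′; 64 + 5.889/60 = 64.098150
  S → negative
  Lon: degrees = first 3 digits = 107, minutes = 41.812; 107 + 41.812/60 = 107.696867
  W ⇒ negate
Point 2:
  Lat: split at 2 digits → 87° and 23.14284′; 87 + 23.14284/60 = 87.385714
  S ⇒ negate
  λ: split at 3 digits → 006° and 1.655′; 6 + 1.655/60 = 6.027583
  hemisphere W, so the sign is −
Point 3:
  φ: split at 2 digits → 26° and 32.98584′; 26 + 32.98584/60 = 26.549764
  N → positive
  λ: split at 3 digits → 070° and 40.993′; 70 + 40.993/60 = 70.683217
  W → negative
Point 4:
  Lat: degrees = first 2 digits = 6, minutes = 15.05173; 6 + 15.05173/60 = 6.250862
  N ⇒ keep positive
  λ: split at 3 digits → 000° and 18.58′; 0 + 18.58/60 = 0.309667
  hemisphere W, so the sign is −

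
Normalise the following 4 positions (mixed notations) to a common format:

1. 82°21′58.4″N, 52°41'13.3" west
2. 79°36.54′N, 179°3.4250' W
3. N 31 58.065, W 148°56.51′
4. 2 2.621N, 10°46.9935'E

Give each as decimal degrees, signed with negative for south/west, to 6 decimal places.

1. 82.366222, -52.687028
2. 79.609000, -179.057083
3. 31.967750, -148.941833
4. 2.043683, 10.783225

Point 1:
  Latitude: 21′ + 58.4″ = 21.97333′; 82 + 21.97333/60 = 82.3662222
  N ⇒ keep positive
  Longitude: 41′ + 13.3″ = 41.22167′; 52 + 41.22167/60 = 52.6870278
  hemisphere W, so the sign is −
Point 2:
  φ: 79 + 36.54/60 = 79.6090000
  N ⇒ keep positive
  Longitude: 3.425′ = 0.057083°; total 179.0570833
  W → negative
Point 3:
  φ: 31 + 58.065/60 = 31.9677500
  N → positive
  Lon: 56.51′ = 0.941833°; total 148.9418333
  W ⇒ negate
Point 4:
  φ: 2.621′ = 0.043683°; total 2.0436833
  N → positive
  λ: 10 + 46.9935/60 = 10.7832250
  E ⇒ keep positive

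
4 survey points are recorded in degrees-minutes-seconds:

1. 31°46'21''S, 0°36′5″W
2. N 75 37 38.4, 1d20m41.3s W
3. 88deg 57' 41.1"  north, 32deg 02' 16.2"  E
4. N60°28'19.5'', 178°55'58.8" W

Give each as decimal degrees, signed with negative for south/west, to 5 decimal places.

1. -31.77250, -0.60139
2. 75.62733, -1.34481
3. 88.96142, 32.03783
4. 60.47208, -178.93300

Point 1:
  φ: 31° + 46/60 + 21/3600 = 31 + 0.766667 + 0.005833 = 31.772500
  S ⇒ negate
  Lon: 0 + 36/60 + 5/3600 = 0.601389
  W ⇒ negate
Point 2:
  φ: 75° + 37/60 + 38.4/3600 = 75 + 0.616667 + 0.010667 = 75.627333
  N → positive
  Longitude: 1 + 20/60 + 41.3/3600 = 1.344806
  W → negative
Point 3:
  φ: 88 + 57/60 + 41.1/3600 = 88.961417
  N ⇒ keep positive
  λ: 2′ + 16.2″ = 2.27000′; 32 + 2.27000/60 = 32.037833
  E ⇒ keep positive
Point 4:
  Lat: 28′ + 19.5″ = 28.32500′; 60 + 28.32500/60 = 60.472083
  N → positive
  λ: 178 + 55/60 + 58.8/3600 = 178.933000
  W → negative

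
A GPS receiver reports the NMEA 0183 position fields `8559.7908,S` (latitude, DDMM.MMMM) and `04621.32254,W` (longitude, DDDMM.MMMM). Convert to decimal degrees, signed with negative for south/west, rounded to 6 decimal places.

-85.996513, -46.355376

φ: split at 2 digits → 85° and 59.7908′; 85 + 59.7908/60 = 85.9965133
S ⇒ negate
λ: split at 3 digits → 046° and 21.32254′; 46 + 21.32254/60 = 46.3553757
hemisphere W, so the sign is −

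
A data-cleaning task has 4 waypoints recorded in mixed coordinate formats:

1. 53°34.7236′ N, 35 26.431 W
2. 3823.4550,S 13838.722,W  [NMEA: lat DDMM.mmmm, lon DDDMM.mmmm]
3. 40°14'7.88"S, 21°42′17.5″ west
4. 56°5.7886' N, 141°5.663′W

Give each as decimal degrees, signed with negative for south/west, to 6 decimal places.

1. 53.578727, -35.440517
2. -38.390917, -138.645367
3. -40.235522, -21.704861
4. 56.096477, -141.094383

Point 1:
  Lat: 53 + 34.7236/60 = 53.5787267
  N → positive
  Lon: 35 + 26.431/60 = 35.4405167
  hemisphere W, so the sign is −
Point 2:
  Latitude: degrees = first 2 digits = 38, minutes = 23.455; 38 + 23.455/60 = 38.3909167
  S ⇒ negate
  Lon: split at 3 digits → 138° and 38.722′; 138 + 38.722/60 = 138.6453667
  W ⇒ negate
Point 3:
  φ: 14′ + 7.88″ = 14.13133′; 40 + 14.13133/60 = 40.2355222
  S ⇒ negate
  λ: 21 + 42/60 + 17.5/3600 = 21.7048611
  W ⇒ negate
Point 4:
  φ: 56 + 5.7886/60 = 56.0964767
  N → positive
  λ: 141 + 5.663/60 = 141.0943833
  W ⇒ negate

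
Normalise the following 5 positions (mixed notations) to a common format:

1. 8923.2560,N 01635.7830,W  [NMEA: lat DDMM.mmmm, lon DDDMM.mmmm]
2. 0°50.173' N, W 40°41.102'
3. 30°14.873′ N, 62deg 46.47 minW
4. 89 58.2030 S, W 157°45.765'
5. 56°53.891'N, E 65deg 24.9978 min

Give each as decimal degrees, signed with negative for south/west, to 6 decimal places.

Point 1:
  Latitude: degrees = first 2 digits = 89, minutes = 23.256; 89 + 23.256/60 = 89.3876000
  N ⇒ keep positive
  Lon: degrees = first 3 digits = 16, minutes = 35.783; 16 + 35.783/60 = 16.5963833
  W → negative
Point 2:
  Latitude: 0 + 50.173/60 = 0.8362167
  N ⇒ keep positive
  Longitude: 41.102′ = 0.685033°; total 40.6850333
  hemisphere W, so the sign is −
Point 3:
  Lat: 30 + 14.873/60 = 30.2478833
  N → positive
  Longitude: 62 + 46.47/60 = 62.7745000
  W → negative
Point 4:
  φ: 89 + 58.203/60 = 89.9700500
  S → negative
  λ: 157 + 45.765/60 = 157.7627500
  W → negative
Point 5:
  φ: 56 + 53.891/60 = 56.8981833
  N ⇒ keep positive
  λ: 24.9978′ = 0.416630°; total 65.4166300
  E ⇒ keep positive

1. 89.387600, -16.596383
2. 0.836217, -40.685033
3. 30.247883, -62.774500
4. -89.970050, -157.762750
5. 56.898183, 65.416630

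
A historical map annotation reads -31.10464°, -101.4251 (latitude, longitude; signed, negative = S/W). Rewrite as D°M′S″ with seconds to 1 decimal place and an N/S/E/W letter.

31°06′16.7″ S, 101°25′30.4″ W

Latitude is negative → S; |value| = 31.104640
Lat: 0.104640 × 60 = 6.27840′ → 6′, remainder × 60 = 16.704″
Longitude is negative → W; |value| = 101.425100
λ: 0.425100 × 60 = 25.50600′ → 25′, remainder × 60 = 30.360″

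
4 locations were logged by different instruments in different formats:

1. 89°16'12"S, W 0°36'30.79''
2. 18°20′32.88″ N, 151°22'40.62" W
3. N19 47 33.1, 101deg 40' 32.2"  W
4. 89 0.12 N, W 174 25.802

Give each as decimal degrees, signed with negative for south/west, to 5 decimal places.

Point 1:
  φ: 16′ + 12″ = 16.20000′; 89 + 16.20000/60 = 89.270000
  S ⇒ negate
  Lon: 0 + 36/60 + 30.79/3600 = 0.608553
  W ⇒ negate
Point 2:
  Lat: 18° + 20/60 + 32.88/3600 = 18 + 0.333333 + 0.009133 = 18.342467
  N → positive
  Longitude: 151° + 22/60 + 40.62/3600 = 151 + 0.366667 + 0.011283 = 151.377950
  W ⇒ negate
Point 3:
  Latitude: 19 + 47/60 + 33.1/3600 = 19.792528
  N → positive
  Longitude: 101° + 40/60 + 32.2/3600 = 101 + 0.666667 + 0.008944 = 101.675611
  W → negative
Point 4:
  Latitude: 0.12′ = 0.002000°; total 89.002000
  N ⇒ keep positive
  λ: 25.802′ = 0.430033°; total 174.430033
  W ⇒ negate

1. -89.27000, -0.60855
2. 18.34247, -151.37795
3. 19.79253, -101.67561
4. 89.00200, -174.43003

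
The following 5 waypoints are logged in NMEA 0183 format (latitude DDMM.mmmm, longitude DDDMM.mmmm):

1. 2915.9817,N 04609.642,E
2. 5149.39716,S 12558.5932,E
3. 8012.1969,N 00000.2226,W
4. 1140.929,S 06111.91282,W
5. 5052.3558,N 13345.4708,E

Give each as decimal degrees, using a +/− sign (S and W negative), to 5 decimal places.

1. 29.26636, 46.16070
2. -51.82329, 125.97655
3. 80.20328, -0.00371
4. -11.68215, -61.19855
5. 50.87260, 133.75785

Point 1:
  Lat: split at 2 digits → 29° and 15.9817′; 29 + 15.9817/60 = 29.266362
  N ⇒ keep positive
  Longitude: split at 3 digits → 046° and 9.642′; 46 + 9.642/60 = 46.160700
  E → positive
Point 2:
  Latitude: degrees = first 2 digits = 51, minutes = 49.39716; 51 + 49.39716/60 = 51.823286
  hemisphere S, so the sign is −
  λ: degrees = first 3 digits = 125, minutes = 58.5932; 125 + 58.5932/60 = 125.976553
  E ⇒ keep positive
Point 3:
  φ: split at 2 digits → 80° and 12.1969′; 80 + 12.1969/60 = 80.203282
  N ⇒ keep positive
  Longitude: split at 3 digits → 000° and 0.2226′; 0 + 0.2226/60 = 0.003710
  W ⇒ negate
Point 4:
  φ: degrees = first 2 digits = 11, minutes = 40.929; 11 + 40.929/60 = 11.682150
  S ⇒ negate
  Longitude: degrees = first 3 digits = 61, minutes = 11.91282; 61 + 11.91282/60 = 61.198547
  hemisphere W, so the sign is −
Point 5:
  Latitude: split at 2 digits → 50° and 52.3558′; 50 + 52.3558/60 = 50.872597
  N ⇒ keep positive
  Lon: split at 3 digits → 133° and 45.4708′; 133 + 45.4708/60 = 133.757847
  E ⇒ keep positive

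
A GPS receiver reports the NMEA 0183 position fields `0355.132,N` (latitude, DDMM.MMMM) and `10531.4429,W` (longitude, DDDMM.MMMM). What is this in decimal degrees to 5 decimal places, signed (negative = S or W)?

3.91887, -105.52405

φ: split at 2 digits → 03° and 55.132′; 3 + 55.132/60 = 3.918867
N → positive
λ: split at 3 digits → 105° and 31.4429′; 105 + 31.4429/60 = 105.524048
W ⇒ negate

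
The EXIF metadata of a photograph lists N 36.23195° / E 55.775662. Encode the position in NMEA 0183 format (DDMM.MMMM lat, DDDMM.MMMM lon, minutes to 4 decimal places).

3613.9170,N / 05546.5397,E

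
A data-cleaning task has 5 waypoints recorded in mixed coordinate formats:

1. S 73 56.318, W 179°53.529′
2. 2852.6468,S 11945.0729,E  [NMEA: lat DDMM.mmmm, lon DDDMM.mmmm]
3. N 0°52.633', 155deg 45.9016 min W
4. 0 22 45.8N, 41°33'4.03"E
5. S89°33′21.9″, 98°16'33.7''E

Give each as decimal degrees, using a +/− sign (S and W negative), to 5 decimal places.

1. -73.93863, -179.89215
2. -28.87745, 119.75122
3. 0.87722, -155.76503
4. 0.37939, 41.55112
5. -89.55608, 98.27603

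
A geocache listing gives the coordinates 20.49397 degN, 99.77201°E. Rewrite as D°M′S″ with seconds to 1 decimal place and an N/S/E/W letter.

Lat: 0.493970 × 60 = 29.63820′ → 29′, remainder × 60 = 38.292″
Lon: whole degrees 99; 46.32060′ → 46′ and 19.236″

20°29′38.3″ N, 99°46′19.2″ E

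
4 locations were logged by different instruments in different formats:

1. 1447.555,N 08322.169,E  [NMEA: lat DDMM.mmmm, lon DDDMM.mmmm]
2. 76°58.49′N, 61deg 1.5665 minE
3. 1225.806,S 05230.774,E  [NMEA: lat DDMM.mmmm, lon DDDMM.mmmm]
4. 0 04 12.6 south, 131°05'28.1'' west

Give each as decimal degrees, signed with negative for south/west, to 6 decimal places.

Point 1:
  Lat: degrees = first 2 digits = 14, minutes = 47.555; 14 + 47.555/60 = 14.7925833
  N → positive
  Longitude: degrees = first 3 digits = 83, minutes = 22.169; 83 + 22.169/60 = 83.3694833
  E ⇒ keep positive
Point 2:
  Lat: 76 + 58.49/60 = 76.9748333
  N ⇒ keep positive
  λ: 61 + 1.5665/60 = 61.0261083
  E → positive
Point 3:
  φ: split at 2 digits → 12° and 25.806′; 12 + 25.806/60 = 12.4301000
  S → negative
  Lon: degrees = first 3 digits = 52, minutes = 30.774; 52 + 30.774/60 = 52.5129000
  E → positive
Point 4:
  Latitude: 0° + 4/60 + 12.6/3600 = 0 + 0.066667 + 0.003500 = 0.0701667
  hemisphere S, so the sign is −
  λ: 5′ + 28.1″ = 5.46833′; 131 + 5.46833/60 = 131.0911389
  W → negative

1. 14.792583, 83.369483
2. 76.974833, 61.026108
3. -12.430100, 52.512900
4. -0.070167, -131.091139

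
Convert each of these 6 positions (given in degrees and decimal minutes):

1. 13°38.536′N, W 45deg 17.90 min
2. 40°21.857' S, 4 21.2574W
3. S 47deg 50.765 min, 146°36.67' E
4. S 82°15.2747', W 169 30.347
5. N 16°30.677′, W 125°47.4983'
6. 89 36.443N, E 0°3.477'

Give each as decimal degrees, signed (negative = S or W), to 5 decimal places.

Point 1:
  Lat: 13 + 38.536/60 = 13.642267
  N → positive
  λ: 45 + 17.9/60 = 45.298333
  hemisphere W, so the sign is −
Point 2:
  φ: 21.857′ = 0.364283°; total 40.364283
  S ⇒ negate
  λ: 4 + 21.2574/60 = 4.354290
  hemisphere W, so the sign is −
Point 3:
  φ: 47 + 50.765/60 = 47.846083
  hemisphere S, so the sign is −
  λ: 146 + 36.67/60 = 146.611167
  E → positive
Point 4:
  φ: 15.2747′ = 0.254578°; total 82.254578
  S → negative
  Longitude: 30.347′ = 0.505783°; total 169.505783
  hemisphere W, so the sign is −
Point 5:
  φ: 30.677′ = 0.511283°; total 16.511283
  N ⇒ keep positive
  λ: 125 + 47.4983/60 = 125.791638
  hemisphere W, so the sign is −
Point 6:
  Latitude: 36.443′ = 0.607383°; total 89.607383
  N ⇒ keep positive
  Longitude: 3.477′ = 0.057950°; total 0.057950
  E → positive

1. 13.64227, -45.29833
2. -40.36428, -4.35429
3. -47.84608, 146.61117
4. -82.25458, -169.50578
5. 16.51128, -125.79164
6. 89.60738, 0.05795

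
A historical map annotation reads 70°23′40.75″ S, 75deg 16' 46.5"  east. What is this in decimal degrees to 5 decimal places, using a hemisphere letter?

70.39465° S, 75.27958° E

φ: 70 + 23/60 + 40.75/3600 = 70.394653
λ: 75 + 16/60 + 46.5/3600 = 75.279583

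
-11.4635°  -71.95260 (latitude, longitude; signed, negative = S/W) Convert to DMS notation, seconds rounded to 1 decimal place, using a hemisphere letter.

11°27′48.6″ S, 71°57′9.4″ W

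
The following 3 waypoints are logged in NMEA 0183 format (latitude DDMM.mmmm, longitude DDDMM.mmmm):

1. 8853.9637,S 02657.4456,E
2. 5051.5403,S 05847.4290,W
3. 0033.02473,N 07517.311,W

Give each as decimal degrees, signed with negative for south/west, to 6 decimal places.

1. -88.899395, 26.957427
2. -50.859005, -58.790483
3. 0.550412, -75.288517

Point 1:
  Latitude: degrees = first 2 digits = 88, minutes = 53.9637; 88 + 53.9637/60 = 88.8993950
  hemisphere S, so the sign is −
  λ: split at 3 digits → 026° and 57.4456′; 26 + 57.4456/60 = 26.9574267
  E ⇒ keep positive
Point 2:
  φ: degrees = first 2 digits = 50, minutes = 51.5403; 50 + 51.5403/60 = 50.8590050
  S → negative
  Longitude: split at 3 digits → 058° and 47.429′; 58 + 47.429/60 = 58.7904833
  W → negative
Point 3:
  Latitude: split at 2 digits → 00° and 33.02473′; 0 + 33.02473/60 = 0.5504122
  N ⇒ keep positive
  Lon: split at 3 digits → 075° and 17.311′; 75 + 17.311/60 = 75.2885167
  hemisphere W, so the sign is −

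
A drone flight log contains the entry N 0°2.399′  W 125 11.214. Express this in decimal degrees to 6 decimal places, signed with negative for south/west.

Latitude: 2.399′ = 0.039983°; total 0.0399833
N ⇒ keep positive
Longitude: 125 + 11.214/60 = 125.1869000
hemisphere W, so the sign is −

0.039983, -125.186900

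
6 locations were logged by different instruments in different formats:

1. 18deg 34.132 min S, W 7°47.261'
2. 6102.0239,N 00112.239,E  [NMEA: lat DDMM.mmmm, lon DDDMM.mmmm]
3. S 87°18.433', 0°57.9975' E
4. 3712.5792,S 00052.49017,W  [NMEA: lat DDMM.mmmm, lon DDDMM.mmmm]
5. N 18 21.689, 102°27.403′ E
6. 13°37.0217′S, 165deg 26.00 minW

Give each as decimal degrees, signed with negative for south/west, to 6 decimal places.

Point 1:
  φ: 18 + 34.132/60 = 18.5688667
  S ⇒ negate
  Lon: 47.261′ = 0.787683°; total 7.7876833
  hemisphere W, so the sign is −
Point 2:
  Latitude: split at 2 digits → 61° and 2.0239′; 61 + 2.0239/60 = 61.0337317
  N → positive
  λ: split at 3 digits → 001° and 12.239′; 1 + 12.239/60 = 1.2039833
  E ⇒ keep positive
Point 3:
  Latitude: 87 + 18.433/60 = 87.3072167
  hemisphere S, so the sign is −
  Lon: 57.9975′ = 0.966625°; total 0.9666250
  E → positive
Point 4:
  Latitude: degrees = first 2 digits = 37, minutes = 12.5792; 37 + 12.5792/60 = 37.2096533
  S ⇒ negate
  Longitude: split at 3 digits → 000° and 52.49017′; 0 + 52.49017/60 = 0.8748362
  W → negative
Point 5:
  φ: 21.689′ = 0.361483°; total 18.3614833
  N ⇒ keep positive
  Longitude: 102 + 27.403/60 = 102.4567167
  E → positive
Point 6:
  φ: 37.0217′ = 0.617028°; total 13.6170283
  hemisphere S, so the sign is −
  Longitude: 165 + 26/60 = 165.4333333
  W ⇒ negate

1. -18.568867, -7.787683
2. 61.033732, 1.203983
3. -87.307217, 0.966625
4. -37.209653, -0.874836
5. 18.361483, 102.456717
6. -13.617028, -165.433333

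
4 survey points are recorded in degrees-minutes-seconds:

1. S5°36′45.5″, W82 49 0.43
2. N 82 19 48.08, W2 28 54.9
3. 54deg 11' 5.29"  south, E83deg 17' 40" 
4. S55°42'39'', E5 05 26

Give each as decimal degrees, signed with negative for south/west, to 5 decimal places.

1. -5.61264, -82.81679
2. 82.33002, -2.48192
3. -54.18480, 83.29444
4. -55.71083, 5.09056

Point 1:
  Lat: 5 + 36/60 + 45.5/3600 = 5.612639
  hemisphere S, so the sign is −
  Lon: 82 + 49/60 + 0.43/3600 = 82.816786
  W ⇒ negate
Point 2:
  Lat: 82° + 19/60 + 48.08/3600 = 82 + 0.316667 + 0.013356 = 82.330022
  N ⇒ keep positive
  Lon: 2° + 28/60 + 54.9/3600 = 2 + 0.466667 + 0.015250 = 2.481917
  hemisphere W, so the sign is −
Point 3:
  Latitude: 54 + 11/60 + 5.29/3600 = 54.184803
  hemisphere S, so the sign is −
  Lon: 17′ + 40″ = 17.66667′; 83 + 17.66667/60 = 83.294444
  E ⇒ keep positive
Point 4:
  Latitude: 55° + 42/60 + 39/3600 = 55 + 0.700000 + 0.010833 = 55.710833
  S ⇒ negate
  λ: 5′ + 26″ = 5.43333′; 5 + 5.43333/60 = 5.090556
  E → positive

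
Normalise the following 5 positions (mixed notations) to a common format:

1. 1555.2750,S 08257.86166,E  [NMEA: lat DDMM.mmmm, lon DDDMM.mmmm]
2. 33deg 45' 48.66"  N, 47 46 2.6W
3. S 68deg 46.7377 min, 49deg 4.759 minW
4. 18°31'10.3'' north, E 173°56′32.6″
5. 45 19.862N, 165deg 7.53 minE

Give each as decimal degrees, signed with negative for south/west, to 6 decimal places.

Point 1:
  Latitude: split at 2 digits → 15° and 55.275′; 15 + 55.275/60 = 15.9212500
  S ⇒ negate
  λ: split at 3 digits → 082° and 57.86166′; 82 + 57.86166/60 = 82.9643610
  E → positive
Point 2:
  φ: 33 + 45/60 + 48.66/3600 = 33.7635167
  N ⇒ keep positive
  Longitude: 47° + 46/60 + 2.6/3600 = 47 + 0.766667 + 0.000722 = 47.7673889
  W → negative
Point 3:
  Lat: 68 + 46.7377/60 = 68.7789617
  hemisphere S, so the sign is −
  λ: 4.759′ = 0.079317°; total 49.0793167
  W ⇒ negate
Point 4:
  Lat: 18° + 31/60 + 10.3/3600 = 18 + 0.516667 + 0.002861 = 18.5195278
  N → positive
  λ: 173° + 56/60 + 32.6/3600 = 173 + 0.933333 + 0.009056 = 173.9423889
  E ⇒ keep positive
Point 5:
  Latitude: 19.862′ = 0.331033°; total 45.3310333
  N ⇒ keep positive
  Longitude: 165 + 7.53/60 = 165.1255000
  E ⇒ keep positive

1. -15.921250, 82.964361
2. 33.763517, -47.767389
3. -68.778962, -49.079317
4. 18.519528, 173.942389
5. 45.331033, 165.125500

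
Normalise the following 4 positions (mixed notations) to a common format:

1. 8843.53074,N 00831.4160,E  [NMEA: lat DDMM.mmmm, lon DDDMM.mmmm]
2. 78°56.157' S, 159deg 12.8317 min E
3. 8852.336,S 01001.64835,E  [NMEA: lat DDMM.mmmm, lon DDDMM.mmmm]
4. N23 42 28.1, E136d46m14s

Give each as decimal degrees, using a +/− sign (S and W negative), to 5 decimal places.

1. 88.72551, 8.52360
2. -78.93595, 159.21386
3. -88.87227, 10.02747
4. 23.70781, 136.77056

Point 1:
  Latitude: degrees = first 2 digits = 88, minutes = 43.53074; 88 + 43.53074/60 = 88.725512
  N → positive
  Longitude: degrees = first 3 digits = 8, minutes = 31.416; 8 + 31.416/60 = 8.523600
  E → positive
Point 2:
  Latitude: 56.157′ = 0.935950°; total 78.935950
  S ⇒ negate
  λ: 159 + 12.8317/60 = 159.213862
  E ⇒ keep positive
Point 3:
  Latitude: degrees = first 2 digits = 88, minutes = 52.336; 88 + 52.336/60 = 88.872267
  hemisphere S, so the sign is −
  Lon: split at 3 digits → 010° and 1.64835′; 10 + 1.64835/60 = 10.027473
  E → positive
Point 4:
  Latitude: 42′ + 28.1″ = 42.46833′; 23 + 42.46833/60 = 23.707806
  N → positive
  Lon: 136 + 46/60 + 14/3600 = 136.770556
  E → positive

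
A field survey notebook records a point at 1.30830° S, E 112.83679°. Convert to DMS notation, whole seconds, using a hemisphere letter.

1°18′30″ S, 112°50′12″ E

φ: whole degrees 1; 18.49800′ → 18′ and 29.88″
Longitude: 0.836790° → 50.20740′; 0.20740 × 60 = 12.44″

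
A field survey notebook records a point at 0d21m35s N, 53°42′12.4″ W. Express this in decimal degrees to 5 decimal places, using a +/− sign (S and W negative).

Lat: 0° + 21/60 + 35/3600 = 0 + 0.350000 + 0.009722 = 0.359722
N → positive
λ: 42′ + 12.4″ = 42.20667′; 53 + 42.20667/60 = 53.703444
hemisphere W, so the sign is −

0.35972, -53.70344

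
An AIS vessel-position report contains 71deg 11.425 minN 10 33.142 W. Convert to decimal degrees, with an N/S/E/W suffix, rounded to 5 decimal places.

φ: 11.425′ = 0.190417°; total 71.190417
Lon: 10 + 33.142/60 = 10.552367

71.19042° N, 10.55237° W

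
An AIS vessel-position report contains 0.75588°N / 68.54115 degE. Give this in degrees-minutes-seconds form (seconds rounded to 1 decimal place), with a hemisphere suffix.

0°45′21.2″ N, 68°32′28.1″ E

φ: 0.755880° → 45.35280′; 0.35280 × 60 = 21.168″
Longitude: 0.541150 × 60 = 32.46900′ → 32′, remainder × 60 = 28.140″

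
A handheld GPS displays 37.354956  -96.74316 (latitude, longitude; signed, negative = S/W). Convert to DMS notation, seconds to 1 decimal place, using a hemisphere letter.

37°21′17.8″ N, 96°44′35.4″ W

φ: whole degrees 37; 21.29736′ → 21′ and 17.842″
Longitude is negative → W; |value| = 96.743160
Longitude: 0.743160 × 60 = 44.58960′ → 44′, remainder × 60 = 35.376″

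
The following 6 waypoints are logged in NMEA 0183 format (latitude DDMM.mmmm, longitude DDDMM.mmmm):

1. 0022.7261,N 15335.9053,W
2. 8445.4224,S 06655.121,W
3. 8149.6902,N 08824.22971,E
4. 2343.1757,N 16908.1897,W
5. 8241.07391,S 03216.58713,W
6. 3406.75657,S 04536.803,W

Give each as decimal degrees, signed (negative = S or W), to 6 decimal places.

Point 1:
  Lat: split at 2 digits → 00° and 22.7261′; 0 + 22.7261/60 = 0.3787683
  N ⇒ keep positive
  Lon: split at 3 digits → 153° and 35.9053′; 153 + 35.9053/60 = 153.5984217
  W ⇒ negate
Point 2:
  φ: split at 2 digits → 84° and 45.4224′; 84 + 45.4224/60 = 84.7570400
  hemisphere S, so the sign is −
  Longitude: split at 3 digits → 066° and 55.121′; 66 + 55.121/60 = 66.9186833
  W ⇒ negate
Point 3:
  Lat: split at 2 digits → 81° and 49.6902′; 81 + 49.6902/60 = 81.8281700
  N ⇒ keep positive
  Longitude: degrees = first 3 digits = 88, minutes = 24.22971; 88 + 24.22971/60 = 88.4038285
  E ⇒ keep positive
Point 4:
  Lat: degrees = first 2 digits = 23, minutes = 43.1757; 23 + 43.1757/60 = 23.7195950
  N → positive
  Lon: split at 3 digits → 169° and 8.1897′; 169 + 8.1897/60 = 169.1364950
  W ⇒ negate
Point 5:
  Lat: degrees = first 2 digits = 82, minutes = 41.07391; 82 + 41.07391/60 = 82.6845652
  S → negative
  Longitude: degrees = first 3 digits = 32, minutes = 16.58713; 32 + 16.58713/60 = 32.2764522
  W → negative
Point 6:
  Latitude: degrees = first 2 digits = 34, minutes = 6.75657; 34 + 6.75657/60 = 34.1126095
  S ⇒ negate
  Longitude: degrees = first 3 digits = 45, minutes = 36.803; 45 + 36.803/60 = 45.6133833
  W → negative

1. 0.378768, -153.598422
2. -84.757040, -66.918683
3. 81.828170, 88.403829
4. 23.719595, -169.136495
5. -82.684565, -32.276452
6. -34.112610, -45.613383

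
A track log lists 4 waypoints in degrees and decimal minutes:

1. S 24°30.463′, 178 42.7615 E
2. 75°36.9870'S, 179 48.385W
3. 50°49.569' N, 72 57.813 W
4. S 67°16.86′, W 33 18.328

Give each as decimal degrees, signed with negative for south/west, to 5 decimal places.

Point 1:
  φ: 30.463′ = 0.507717°; total 24.507717
  S ⇒ negate
  Longitude: 178 + 42.7615/60 = 178.712692
  E ⇒ keep positive
Point 2:
  φ: 36.987′ = 0.616450°; total 75.616450
  S ⇒ negate
  λ: 179 + 48.385/60 = 179.806417
  W → negative
Point 3:
  Lat: 49.569′ = 0.826150°; total 50.826150
  N ⇒ keep positive
  Lon: 57.813′ = 0.963550°; total 72.963550
  hemisphere W, so the sign is −
Point 4:
  Latitude: 67 + 16.86/60 = 67.281000
  S ⇒ negate
  λ: 33 + 18.328/60 = 33.305467
  W ⇒ negate

1. -24.50772, 178.71269
2. -75.61645, -179.80642
3. 50.82615, -72.96355
4. -67.28100, -33.30547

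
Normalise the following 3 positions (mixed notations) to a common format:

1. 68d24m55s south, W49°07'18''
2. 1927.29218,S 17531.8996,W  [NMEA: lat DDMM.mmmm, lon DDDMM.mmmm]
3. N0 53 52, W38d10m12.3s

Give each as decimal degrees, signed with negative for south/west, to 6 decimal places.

Point 1:
  Lat: 68 + 24/60 + 55/3600 = 68.4152778
  hemisphere S, so the sign is −
  Longitude: 49° + 7/60 + 18/3600 = 49 + 0.116667 + 0.005000 = 49.1216667
  W → negative
Point 2:
  Latitude: split at 2 digits → 19° and 27.29218′; 19 + 27.29218/60 = 19.4548697
  S → negative
  λ: split at 3 digits → 175° and 31.8996′; 175 + 31.8996/60 = 175.5316600
  W → negative
Point 3:
  Latitude: 0 + 53/60 + 52/3600 = 0.8977778
  N → positive
  Lon: 38° + 10/60 + 12.3/3600 = 38 + 0.166667 + 0.003417 = 38.1700833
  W ⇒ negate

1. -68.415278, -49.121667
2. -19.454870, -175.531660
3. 0.897778, -38.170083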